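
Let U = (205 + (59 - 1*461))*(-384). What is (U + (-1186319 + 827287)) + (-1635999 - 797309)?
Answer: -2716692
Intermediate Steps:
U = 75648 (U = (205 + (59 - 461))*(-384) = (205 - 402)*(-384) = -197*(-384) = 75648)
(U + (-1186319 + 827287)) + (-1635999 - 797309) = (75648 + (-1186319 + 827287)) + (-1635999 - 797309) = (75648 - 359032) - 2433308 = -283384 - 2433308 = -2716692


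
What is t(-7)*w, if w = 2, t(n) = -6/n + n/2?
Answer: -37/7 ≈ -5.2857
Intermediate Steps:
t(n) = n/2 - 6/n (t(n) = -6/n + n*(1/2) = -6/n + n/2 = n/2 - 6/n)
t(-7)*w = ((1/2)*(-7) - 6/(-7))*2 = (-7/2 - 6*(-1/7))*2 = (-7/2 + 6/7)*2 = -37/14*2 = -37/7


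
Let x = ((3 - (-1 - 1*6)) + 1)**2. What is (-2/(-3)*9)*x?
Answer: 726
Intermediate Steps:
x = 121 (x = ((3 - (-1 - 6)) + 1)**2 = ((3 - 1*(-7)) + 1)**2 = ((3 + 7) + 1)**2 = (10 + 1)**2 = 11**2 = 121)
(-2/(-3)*9)*x = (-2/(-3)*9)*121 = (-2*(-1/3)*9)*121 = ((2/3)*9)*121 = 6*121 = 726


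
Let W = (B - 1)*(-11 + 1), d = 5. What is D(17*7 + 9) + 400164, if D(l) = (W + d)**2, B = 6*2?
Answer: 411189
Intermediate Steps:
B = 12
W = -110 (W = (12 - 1)*(-11 + 1) = 11*(-10) = -110)
D(l) = 11025 (D(l) = (-110 + 5)**2 = (-105)**2 = 11025)
D(17*7 + 9) + 400164 = 11025 + 400164 = 411189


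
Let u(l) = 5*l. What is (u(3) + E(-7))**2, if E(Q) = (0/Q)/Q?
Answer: 225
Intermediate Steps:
E(Q) = 0 (E(Q) = 0/Q = 0)
(u(3) + E(-7))**2 = (5*3 + 0)**2 = (15 + 0)**2 = 15**2 = 225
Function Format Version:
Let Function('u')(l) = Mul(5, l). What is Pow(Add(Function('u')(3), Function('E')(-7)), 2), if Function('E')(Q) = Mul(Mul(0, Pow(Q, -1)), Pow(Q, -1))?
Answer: 225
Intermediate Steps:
Function('E')(Q) = 0 (Function('E')(Q) = Mul(0, Pow(Q, -1)) = 0)
Pow(Add(Function('u')(3), Function('E')(-7)), 2) = Pow(Add(Mul(5, 3), 0), 2) = Pow(Add(15, 0), 2) = Pow(15, 2) = 225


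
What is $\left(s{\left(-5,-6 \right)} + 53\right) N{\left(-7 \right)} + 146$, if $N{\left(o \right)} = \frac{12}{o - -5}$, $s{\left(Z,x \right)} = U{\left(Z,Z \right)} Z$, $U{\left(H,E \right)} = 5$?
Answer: $-22$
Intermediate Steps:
$s{\left(Z,x \right)} = 5 Z$
$N{\left(o \right)} = \frac{12}{5 + o}$ ($N{\left(o \right)} = \frac{12}{o + 5} = \frac{12}{5 + o}$)
$\left(s{\left(-5,-6 \right)} + 53\right) N{\left(-7 \right)} + 146 = \left(5 \left(-5\right) + 53\right) \frac{12}{5 - 7} + 146 = \left(-25 + 53\right) \frac{12}{-2} + 146 = 28 \cdot 12 \left(- \frac{1}{2}\right) + 146 = 28 \left(-6\right) + 146 = -168 + 146 = -22$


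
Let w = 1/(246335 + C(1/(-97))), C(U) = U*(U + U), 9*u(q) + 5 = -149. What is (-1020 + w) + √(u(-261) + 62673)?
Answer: -2364121327931/2317766017 + √563903/3 ≈ -769.69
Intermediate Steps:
u(q) = -154/9 (u(q) = -5/9 + (⅑)*(-149) = -5/9 - 149/9 = -154/9)
C(U) = 2*U² (C(U) = U*(2*U) = 2*U²)
w = 9409/2317766017 (w = 1/(246335 + 2*(1/(-97))²) = 1/(246335 + 2*(-1/97)²) = 1/(246335 + 2*(1/9409)) = 1/(246335 + 2/9409) = 1/(2317766017/9409) = 9409/2317766017 ≈ 4.0595e-6)
(-1020 + w) + √(u(-261) + 62673) = (-1020 + 9409/2317766017) + √(-154/9 + 62673) = -2364121327931/2317766017 + √(563903/9) = -2364121327931/2317766017 + √563903/3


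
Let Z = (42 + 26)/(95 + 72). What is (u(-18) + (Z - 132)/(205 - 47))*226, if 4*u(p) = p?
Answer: -15900569/13193 ≈ -1205.2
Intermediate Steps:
Z = 68/167 ≈ 0.40719
u(p) = p/4
(u(-18) + (Z - 132)/(205 - 47))*226 = ((1/4)*(-18) + (68/167 - 132)/(205 - 47))*226 = (-9/2 - 21976/167/158)*226 = (-9/2 - 21976/167*1/158)*226 = (-9/2 - 10988/13193)*226 = -140713/26386*226 = -15900569/13193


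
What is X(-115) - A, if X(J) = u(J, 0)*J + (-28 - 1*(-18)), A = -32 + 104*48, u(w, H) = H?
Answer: -4970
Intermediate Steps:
A = 4960 (A = -32 + 4992 = 4960)
X(J) = -10 (X(J) = 0*J + (-28 - 1*(-18)) = 0 + (-28 + 18) = 0 - 10 = -10)
X(-115) - A = -10 - 1*4960 = -10 - 4960 = -4970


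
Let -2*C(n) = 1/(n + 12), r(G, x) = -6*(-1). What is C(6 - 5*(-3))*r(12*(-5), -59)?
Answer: -1/11 ≈ -0.090909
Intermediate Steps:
r(G, x) = 6
C(n) = -1/(2*(12 + n)) (C(n) = -1/(2*(n + 12)) = -1/(2*(12 + n)))
C(6 - 5*(-3))*r(12*(-5), -59) = -1/(24 + 2*(6 - 5*(-3)))*6 = -1/(24 + 2*(6 + 15))*6 = -1/(24 + 2*21)*6 = -1/(24 + 42)*6 = -1/66*6 = -1/11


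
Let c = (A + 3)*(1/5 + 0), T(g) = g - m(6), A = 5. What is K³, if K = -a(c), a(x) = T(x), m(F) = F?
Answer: 10648/125 ≈ 85.184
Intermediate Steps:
T(g) = -6 + g (T(g) = g - 1*6 = g - 6 = -6 + g)
c = 8/5 (c = (5 + 3)*(1/5 + 0) = 8*(⅕ + 0) = 8*(⅕) = 8/5 ≈ 1.6000)
a(x) = -6 + x
K = 22/5 (K = -(-6 + 8/5) = -1*(-22/5) = 22/5 ≈ 4.4000)
K³ = (22/5)³ = 10648/125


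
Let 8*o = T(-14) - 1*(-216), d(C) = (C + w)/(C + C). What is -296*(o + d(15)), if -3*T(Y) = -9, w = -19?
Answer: -120953/15 ≈ -8063.5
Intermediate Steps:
T(Y) = 3 (T(Y) = -⅓*(-9) = 3)
d(C) = (-19 + C)/(2*C) (d(C) = (C - 19)/(C + C) = (-19 + C)/((2*C)) = (-19 + C)*(1/(2*C)) = (-19 + C)/(2*C))
o = 219/8 (o = (3 - 1*(-216))/8 = (3 + 216)/8 = (⅛)*219 = 219/8 ≈ 27.375)
-296*(o + d(15)) = -296*(219/8 + (½)*(-19 + 15)/15) = -296*(219/8 + (½)*(1/15)*(-4)) = -296*(219/8 - 2/15) = -296*3269/120 = -120953/15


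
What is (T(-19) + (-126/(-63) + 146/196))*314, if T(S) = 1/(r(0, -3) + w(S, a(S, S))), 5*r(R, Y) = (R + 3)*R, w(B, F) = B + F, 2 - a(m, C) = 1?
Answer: 372404/441 ≈ 844.45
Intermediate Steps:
a(m, C) = 1 (a(m, C) = 2 - 1*1 = 2 - 1 = 1)
r(R, Y) = R*(3 + R)/5 (r(R, Y) = ((R + 3)*R)/5 = ((3 + R)*R)/5 = (R*(3 + R))/5 = R*(3 + R)/5)
T(S) = 1/(1 + S) (T(S) = 1/((⅕)*0*(3 + 0) + (S + 1)) = 1/((⅕)*0*3 + (1 + S)) = 1/(0 + (1 + S)) = 1/(1 + S))
(T(-19) + (-126/(-63) + 146/196))*314 = (1/(1 - 19) + (-126/(-63) + 146/196))*314 = (1/(-18) + (-126*(-1/63) + 146*(1/196)))*314 = (-1/18 + (2 + 73/98))*314 = (-1/18 + 269/98)*314 = (1186/441)*314 = 372404/441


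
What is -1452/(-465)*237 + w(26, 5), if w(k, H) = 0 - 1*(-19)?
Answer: 117653/155 ≈ 759.05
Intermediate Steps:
w(k, H) = 19 (w(k, H) = 0 + 19 = 19)
-1452/(-465)*237 + w(26, 5) = -1452/(-465)*237 + 19 = -1452*(-1/465)*237 + 19 = (484/155)*237 + 19 = 114708/155 + 19 = 117653/155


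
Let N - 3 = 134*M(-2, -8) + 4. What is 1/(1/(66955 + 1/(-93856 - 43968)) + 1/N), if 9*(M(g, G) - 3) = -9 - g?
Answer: 25312420235817/83430104503 ≈ 303.40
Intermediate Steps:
M(g, G) = 2 - g/9 (M(g, G) = 3 + (-9 - g)/9 = 3 + (-1 - g/9) = 2 - g/9)
N = 2743/9 (N = 3 + (134*(2 - 1/9*(-2)) + 4) = 3 + (134*(2 + 2/9) + 4) = 3 + (134*(20/9) + 4) = 3 + (2680/9 + 4) = 3 + 2716/9 = 2743/9 ≈ 304.78)
1/(1/(66955 + 1/(-93856 - 43968)) + 1/N) = 1/(1/(66955 + 1/(-93856 - 43968)) + 1/(2743/9)) = 1/(1/(66955 + 1/(-137824)) + 9/2743) = 1/(1/(66955 - 1/137824) + 9/2743) = 1/(1/(9228005919/137824) + 9/2743) = 1/(137824/9228005919 + 9/2743) = 1/(83430104503/25312420235817) = 25312420235817/83430104503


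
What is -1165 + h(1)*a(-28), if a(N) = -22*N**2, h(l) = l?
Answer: -18413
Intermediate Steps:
-1165 + h(1)*a(-28) = -1165 + 1*(-22*(-28)**2) = -1165 + 1*(-22*784) = -1165 + 1*(-17248) = -1165 - 17248 = -18413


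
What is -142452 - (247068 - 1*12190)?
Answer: -377330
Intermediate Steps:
-142452 - (247068 - 1*12190) = -142452 - (247068 - 12190) = -142452 - 1*234878 = -142452 - 234878 = -377330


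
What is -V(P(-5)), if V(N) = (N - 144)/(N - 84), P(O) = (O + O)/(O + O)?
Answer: -143/83 ≈ -1.7229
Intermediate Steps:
P(O) = 1 (P(O) = (2*O)/((2*O)) = (2*O)*(1/(2*O)) = 1)
V(N) = (-144 + N)/(-84 + N)
-V(P(-5)) = -(-144 + 1)/(-84 + 1) = -(-143)/(-83) = -(-1)*(-143)/83 = -1*143/83 = -143/83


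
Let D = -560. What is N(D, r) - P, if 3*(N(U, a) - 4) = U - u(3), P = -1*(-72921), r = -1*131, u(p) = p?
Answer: -219314/3 ≈ -73105.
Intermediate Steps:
r = -131
P = 72921
N(U, a) = 3 + U/3 (N(U, a) = 4 + (U - 1*3)/3 = 4 + (U - 3)/3 = 4 + (-3 + U)/3 = 4 + (-1 + U/3) = 3 + U/3)
N(D, r) - P = (3 + (1/3)*(-560)) - 1*72921 = (3 - 560/3) - 72921 = -551/3 - 72921 = -219314/3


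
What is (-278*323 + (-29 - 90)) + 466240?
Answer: 376327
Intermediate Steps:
(-278*323 + (-29 - 90)) + 466240 = (-89794 - 119) + 466240 = -89913 + 466240 = 376327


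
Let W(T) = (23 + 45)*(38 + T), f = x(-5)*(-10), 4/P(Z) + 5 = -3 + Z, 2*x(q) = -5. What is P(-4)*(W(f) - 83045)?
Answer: 78761/3 ≈ 26254.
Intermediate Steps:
x(q) = -5/2 (x(q) = (½)*(-5) = -5/2)
P(Z) = 4/(-8 + Z) (P(Z) = 4/(-5 + (-3 + Z)) = 4/(-8 + Z))
f = 25 (f = -5/2*(-10) = 25)
W(T) = 2584 + 68*T (W(T) = 68*(38 + T) = 2584 + 68*T)
P(-4)*(W(f) - 83045) = (4/(-8 - 4))*((2584 + 68*25) - 83045) = (4/(-12))*((2584 + 1700) - 83045) = (4*(-1/12))*(4284 - 83045) = -⅓*(-78761) = 78761/3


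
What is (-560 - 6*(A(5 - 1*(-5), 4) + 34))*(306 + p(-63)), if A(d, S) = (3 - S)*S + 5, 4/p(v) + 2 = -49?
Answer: -12013540/51 ≈ -2.3556e+5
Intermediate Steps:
p(v) = -4/51 (p(v) = 4/(-2 - 49) = 4/(-51) = 4*(-1/51) = -4/51)
A(d, S) = 5 + S*(3 - S) (A(d, S) = S*(3 - S) + 5 = 5 + S*(3 - S))
(-560 - 6*(A(5 - 1*(-5), 4) + 34))*(306 + p(-63)) = (-560 - 6*((5 - 1*4² + 3*4) + 34))*(306 - 4/51) = (-560 - 6*((5 - 1*16 + 12) + 34))*(15602/51) = (-560 - 6*((5 - 16 + 12) + 34))*(15602/51) = (-560 - 6*(1 + 34))*(15602/51) = (-560 - 6*35)*(15602/51) = (-560 - 210)*(15602/51) = -770*15602/51 = -12013540/51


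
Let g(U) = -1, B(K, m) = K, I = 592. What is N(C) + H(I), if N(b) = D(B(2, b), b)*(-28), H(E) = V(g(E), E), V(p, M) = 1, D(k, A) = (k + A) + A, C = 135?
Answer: -7615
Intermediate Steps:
D(k, A) = k + 2*A (D(k, A) = (A + k) + A = k + 2*A)
H(E) = 1
N(b) = -56 - 56*b (N(b) = (2 + 2*b)*(-28) = -56 - 56*b)
N(C) + H(I) = (-56 - 56*135) + 1 = (-56 - 7560) + 1 = -7616 + 1 = -7615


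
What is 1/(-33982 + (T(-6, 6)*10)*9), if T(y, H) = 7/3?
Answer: -1/33772 ≈ -2.9610e-5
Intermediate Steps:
T(y, H) = 7/3 (T(y, H) = 7*(⅓) = 7/3)
1/(-33982 + (T(-6, 6)*10)*9) = 1/(-33982 + ((7/3)*10)*9) = 1/(-33982 + (70/3)*9) = 1/(-33982 + 210) = 1/(-33772) = -1/33772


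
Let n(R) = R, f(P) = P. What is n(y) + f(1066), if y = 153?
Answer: 1219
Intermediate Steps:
n(y) + f(1066) = 153 + 1066 = 1219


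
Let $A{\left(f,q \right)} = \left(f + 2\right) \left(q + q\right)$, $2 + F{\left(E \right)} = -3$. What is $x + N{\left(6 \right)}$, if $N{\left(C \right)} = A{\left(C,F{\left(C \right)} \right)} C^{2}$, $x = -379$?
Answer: $-3259$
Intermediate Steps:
$F{\left(E \right)} = -5$ ($F{\left(E \right)} = -2 - 3 = -5$)
$A{\left(f,q \right)} = 2 q \left(2 + f\right)$ ($A{\left(f,q \right)} = \left(2 + f\right) 2 q = 2 q \left(2 + f\right)$)
$N{\left(C \right)} = C^{2} \left(-20 - 10 C\right)$ ($N{\left(C \right)} = 2 \left(-5\right) \left(2 + C\right) C^{2} = \left(-20 - 10 C\right) C^{2} = C^{2} \left(-20 - 10 C\right)$)
$x + N{\left(6 \right)} = -379 + 10 \cdot 6^{2} \left(-2 - 6\right) = -379 + 10 \cdot 36 \left(-2 - 6\right) = -379 + 10 \cdot 36 \left(-8\right) = -379 - 2880 = -3259$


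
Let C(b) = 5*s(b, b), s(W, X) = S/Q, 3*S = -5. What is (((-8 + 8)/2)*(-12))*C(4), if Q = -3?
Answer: 0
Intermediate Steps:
S = -5/3 (S = (⅓)*(-5) = -5/3 ≈ -1.6667)
s(W, X) = 5/9 (s(W, X) = -5/3/(-3) = -5/3*(-⅓) = 5/9)
C(b) = 25/9 (C(b) = 5*(5/9) = 25/9)
(((-8 + 8)/2)*(-12))*C(4) = (((-8 + 8)/2)*(-12))*(25/9) = ((0*(½))*(-12))*(25/9) = (0*(-12))*(25/9) = 0*(25/9) = 0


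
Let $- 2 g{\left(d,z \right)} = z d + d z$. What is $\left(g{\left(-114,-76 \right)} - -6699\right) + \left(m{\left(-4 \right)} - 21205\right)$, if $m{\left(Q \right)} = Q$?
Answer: $-23174$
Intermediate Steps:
$g{\left(d,z \right)} = - d z$ ($g{\left(d,z \right)} = - \frac{z d + d z}{2} = - \frac{d z + d z}{2} = - \frac{2 d z}{2} = - d z$)
$\left(g{\left(-114,-76 \right)} - -6699\right) + \left(m{\left(-4 \right)} - 21205\right) = \left(\left(-1\right) \left(-114\right) \left(-76\right) - -6699\right) - 21209 = \left(-8664 + 6699\right) - 21209 = -1965 - 21209 = -23174$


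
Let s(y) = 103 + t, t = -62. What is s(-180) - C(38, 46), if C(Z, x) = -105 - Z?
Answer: 184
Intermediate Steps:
s(y) = 41 (s(y) = 103 - 62 = 41)
s(-180) - C(38, 46) = 41 - (-105 - 1*38) = 41 - (-105 - 38) = 41 - 1*(-143) = 41 + 143 = 184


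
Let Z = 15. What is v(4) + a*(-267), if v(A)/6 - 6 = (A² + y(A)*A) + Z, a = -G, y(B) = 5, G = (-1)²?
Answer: 609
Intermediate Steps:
G = 1
a = -1 (a = -1*1 = -1)
v(A) = 126 + 6*A² + 30*A (v(A) = 36 + 6*((A² + 5*A) + 15) = 36 + 6*(15 + A² + 5*A) = 36 + (90 + 6*A² + 30*A) = 126 + 6*A² + 30*A)
v(4) + a*(-267) = (126 + 6*4² + 30*4) - 1*(-267) = (126 + 6*16 + 120) + 267 = (126 + 96 + 120) + 267 = 342 + 267 = 609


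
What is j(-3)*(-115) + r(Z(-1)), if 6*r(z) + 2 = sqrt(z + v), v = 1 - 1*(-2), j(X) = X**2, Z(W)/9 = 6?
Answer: -3106/3 + sqrt(57)/6 ≈ -1034.1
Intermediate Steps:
Z(W) = 54 (Z(W) = 9*6 = 54)
v = 3 (v = 1 + 2 = 3)
r(z) = -1/3 + sqrt(3 + z)/6 (r(z) = -1/3 + sqrt(z + 3)/6 = -1/3 + sqrt(3 + z)/6)
j(-3)*(-115) + r(Z(-1)) = (-3)**2*(-115) + (-1/3 + sqrt(3 + 54)/6) = 9*(-115) + (-1/3 + sqrt(57)/6) = -1035 + (-1/3 + sqrt(57)/6) = -3106/3 + sqrt(57)/6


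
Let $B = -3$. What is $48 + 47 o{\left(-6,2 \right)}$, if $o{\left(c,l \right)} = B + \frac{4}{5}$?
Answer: $- \frac{277}{5} \approx -55.4$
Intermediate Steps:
$o{\left(c,l \right)} = - \frac{11}{5}$ ($o{\left(c,l \right)} = -3 + \frac{4}{5} = - \frac{11}{5}$)
$48 + 47 o{\left(-6,2 \right)} = 48 + 47 \left(- \frac{11}{5}\right) = 48 - \frac{517}{5} = - \frac{277}{5}$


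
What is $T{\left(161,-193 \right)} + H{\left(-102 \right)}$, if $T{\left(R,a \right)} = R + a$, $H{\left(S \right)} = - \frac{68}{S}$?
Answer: $- \frac{94}{3} \approx -31.333$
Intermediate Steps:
$T{\left(161,-193 \right)} + H{\left(-102 \right)} = \left(161 - 193\right) - \frac{68}{-102} = -32 - - \frac{2}{3} = -32 + \frac{2}{3} = - \frac{94}{3}$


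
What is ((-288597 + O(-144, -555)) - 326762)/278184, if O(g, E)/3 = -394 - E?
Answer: -153719/69546 ≈ -2.2103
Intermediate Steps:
O(g, E) = -1182 - 3*E (O(g, E) = 3*(-394 - E) = -1182 - 3*E)
((-288597 + O(-144, -555)) - 326762)/278184 = ((-288597 + (-1182 - 3*(-555))) - 326762)/278184 = ((-288597 + (-1182 + 1665)) - 326762)*(1/278184) = ((-288597 + 483) - 326762)*(1/278184) = (-288114 - 326762)*(1/278184) = -614876*1/278184 = -153719/69546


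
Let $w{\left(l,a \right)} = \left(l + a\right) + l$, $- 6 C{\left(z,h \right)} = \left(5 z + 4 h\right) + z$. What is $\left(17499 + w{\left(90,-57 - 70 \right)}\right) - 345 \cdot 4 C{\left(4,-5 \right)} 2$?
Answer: $19392$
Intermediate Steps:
$C{\left(z,h \right)} = - z - \frac{2 h}{3}$ ($C{\left(z,h \right)} = - \frac{\left(5 z + 4 h\right) + z}{6} = - \frac{\left(4 h + 5 z\right) + z}{6} = - \frac{4 h + 6 z}{6} = - z - \frac{2 h}{3}$)
$w{\left(l,a \right)} = a + 2 l$ ($w{\left(l,a \right)} = \left(a + l\right) + l = a + 2 l$)
$\left(17499 + w{\left(90,-57 - 70 \right)}\right) - 345 \cdot 4 C{\left(4,-5 \right)} 2 = \left(17499 + \left(\left(-57 - 70\right) + 2 \cdot 90\right)\right) - 345 \cdot 4 \left(\left(-1\right) 4 - - \frac{10}{3}\right) 2 = \left(17499 + \left(-127 + 180\right)\right) - 345 \cdot 4 \left(-4 + \frac{10}{3}\right) 2 = \left(17499 + 53\right) - 345 \cdot 4 \left(- \frac{2}{3}\right) 2 = 17552 - 345 \left(\left(- \frac{8}{3}\right) 2\right) = 17552 - -1840 = 17552 + 1840 = 19392$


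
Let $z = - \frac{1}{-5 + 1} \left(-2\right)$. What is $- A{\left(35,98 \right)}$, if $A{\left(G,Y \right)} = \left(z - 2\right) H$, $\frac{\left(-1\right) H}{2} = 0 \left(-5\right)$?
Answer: $0$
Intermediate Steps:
$H = 0$ ($H = - 2 \cdot 0 \left(-5\right) = \left(-2\right) 0 = 0$)
$z = - \frac{1}{2}$ ($z = - \frac{1}{-4} \left(-2\right) = \left(-1\right) \left(- \frac{1}{4}\right) \left(-2\right) = \frac{1}{4} \left(-2\right) = - \frac{1}{2} \approx -0.5$)
$A{\left(G,Y \right)} = 0$ ($A{\left(G,Y \right)} = \left(- \frac{1}{2} - 2\right) 0 = \left(- \frac{5}{2}\right) 0 = 0$)
$- A{\left(35,98 \right)} = \left(-1\right) 0 = 0$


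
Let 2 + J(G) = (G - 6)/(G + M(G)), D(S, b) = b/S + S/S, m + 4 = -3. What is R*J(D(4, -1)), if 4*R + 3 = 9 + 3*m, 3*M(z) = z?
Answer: 435/16 ≈ 27.188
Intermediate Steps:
m = -7 (m = -4 - 3 = -7)
M(z) = z/3
D(S, b) = 1 + b/S (D(S, b) = b/S + 1 = 1 + b/S)
J(G) = -2 + 3*(-6 + G)/(4*G) (J(G) = -2 + (G - 6)/(G + G/3) = -2 + (-6 + G)/((4*G/3)) = -2 + (-6 + G)*(3/(4*G)) = -2 + 3*(-6 + G)/(4*G))
R = -15/4 (R = -¾ + (9 + 3*(-7))/4 = -¾ + (9 - 21)/4 = -¾ + (¼)*(-12) = -¾ - 3 = -15/4 ≈ -3.7500)
R*J(D(4, -1)) = -15*(-18 - 5*(4 - 1)/4)/(16*((4 - 1)/4)) = -15*(-18 - 5*3/4)/(16*((¼)*3)) = -15*(-18 - 5*¾)/(16*¾) = -15*4*(-18 - 15/4)/(16*3) = -15*4*(-87)/(16*3*4) = -15/4*(-29/4) = 435/16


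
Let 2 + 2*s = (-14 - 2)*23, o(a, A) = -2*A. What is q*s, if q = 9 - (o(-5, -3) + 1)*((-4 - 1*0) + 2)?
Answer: -4255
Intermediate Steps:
q = 23 (q = 9 - (-2*(-3) + 1)*((-4 - 1*0) + 2) = 9 - (6 + 1)*((-4 + 0) + 2) = 9 - 7*(-4 + 2) = 9 - 7*(-2) = 9 - 1*(-14) = 9 + 14 = 23)
s = -185 (s = -1 + ((-14 - 2)*23)/2 = -1 + (-16*23)/2 = -1 + (1/2)*(-368) = -1 - 184 = -185)
q*s = 23*(-185) = -4255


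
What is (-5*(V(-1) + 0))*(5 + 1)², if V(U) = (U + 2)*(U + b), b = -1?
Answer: 360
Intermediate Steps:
V(U) = (-1 + U)*(2 + U) (V(U) = (U + 2)*(U - 1) = (2 + U)*(-1 + U) = (-1 + U)*(2 + U))
(-5*(V(-1) + 0))*(5 + 1)² = (-5*((-2 - 1 + (-1)²) + 0))*(5 + 1)² = -5*((-2 - 1 + 1) + 0)*6² = -5*(-2 + 0)*36 = -5*(-2)*36 = 10*36 = 360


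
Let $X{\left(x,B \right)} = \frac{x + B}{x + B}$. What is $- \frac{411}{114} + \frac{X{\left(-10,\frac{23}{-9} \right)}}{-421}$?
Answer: $- \frac{57715}{15998} \approx -3.6076$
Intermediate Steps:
$X{\left(x,B \right)} = 1$ ($X{\left(x,B \right)} = \frac{B + x}{B + x} = 1$)
$- \frac{411}{114} + \frac{X{\left(-10,\frac{23}{-9} \right)}}{-421} = - \frac{411}{114} + 1 \frac{1}{-421} = \left(-411\right) \frac{1}{114} + 1 \left(- \frac{1}{421}\right) = - \frac{137}{38} - \frac{1}{421} = - \frac{57715}{15998}$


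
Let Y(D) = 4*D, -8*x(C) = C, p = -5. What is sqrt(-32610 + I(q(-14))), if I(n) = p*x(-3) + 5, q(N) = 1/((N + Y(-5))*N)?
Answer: I*sqrt(521710)/4 ≈ 180.57*I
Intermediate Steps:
x(C) = -C/8
q(N) = 1/(N*(-20 + N)) (q(N) = 1/((N + 4*(-5))*N) = 1/((N - 20)*N) = 1/((-20 + N)*N) = 1/(N*(-20 + N)))
I(n) = 25/8 (I(n) = -(-5)*(-3)/8 + 5 = -5*3/8 + 5 = -15/8 + 5 = 25/8)
sqrt(-32610 + I(q(-14))) = sqrt(-32610 + 25/8) = sqrt(-260855/8) = I*sqrt(521710)/4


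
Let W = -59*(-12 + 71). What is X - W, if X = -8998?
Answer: -5517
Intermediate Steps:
W = -3481 (W = -59*59 = -3481)
X - W = -8998 - 1*(-3481) = -8998 + 3481 = -5517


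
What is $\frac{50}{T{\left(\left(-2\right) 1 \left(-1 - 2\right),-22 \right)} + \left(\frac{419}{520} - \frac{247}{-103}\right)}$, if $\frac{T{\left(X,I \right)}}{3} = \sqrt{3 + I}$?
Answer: $\frac{153178922000}{173329572003} - \frac{143433680000 i \sqrt{19}}{173329572003} \approx 0.88374 - 3.6071 i$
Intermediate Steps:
$T{\left(X,I \right)} = 3 \sqrt{3 + I}$
$\frac{50}{T{\left(\left(-2\right) 1 \left(-1 - 2\right),-22 \right)} + \left(\frac{419}{520} - \frac{247}{-103}\right)} = \frac{50}{3 \sqrt{3 - 22} + \left(\frac{419}{520} - \frac{247}{-103}\right)} = \frac{50}{3 \sqrt{-19} + \left(419 \cdot \frac{1}{520} - - \frac{247}{103}\right)} = \frac{50}{3 i \sqrt{19} + \left(\frac{419}{520} + \frac{247}{103}\right)} = \frac{50}{3 i \sqrt{19} + \frac{171597}{53560}} = \frac{50}{\frac{171597}{53560} + 3 i \sqrt{19}}$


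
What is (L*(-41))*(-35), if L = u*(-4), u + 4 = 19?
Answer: -86100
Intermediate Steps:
u = 15 (u = -4 + 19 = 15)
L = -60 (L = 15*(-4) = -60)
(L*(-41))*(-35) = -60*(-41)*(-35) = 2460*(-35) = -86100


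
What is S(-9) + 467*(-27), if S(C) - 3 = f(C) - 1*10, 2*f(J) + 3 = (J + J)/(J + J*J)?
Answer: -100941/8 ≈ -12618.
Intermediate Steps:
f(J) = -3/2 + J/(J + J**2) (f(J) = -3/2 + ((J + J)/(J + J*J))/2 = -3/2 + ((2*J)/(J + J**2))/2 = -3/2 + (2*J/(J + J**2))/2 = -3/2 + J/(J + J**2))
S(C) = -7 + (-1 - 3*C)/(2*(1 + C)) (S(C) = 3 + ((-1 - 3*C)/(2*(1 + C)) - 1*10) = 3 + ((-1 - 3*C)/(2*(1 + C)) - 10) = 3 + (-10 + (-1 - 3*C)/(2*(1 + C))) = -7 + (-1 - 3*C)/(2*(1 + C)))
S(-9) + 467*(-27) = (-15 - 17*(-9))/(2*(1 - 9)) + 467*(-27) = (1/2)*(-15 + 153)/(-8) - 12609 = (1/2)*(-1/8)*138 - 12609 = -69/8 - 12609 = -100941/8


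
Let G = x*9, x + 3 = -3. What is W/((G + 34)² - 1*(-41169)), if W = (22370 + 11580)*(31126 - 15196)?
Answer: 540823500/41569 ≈ 13010.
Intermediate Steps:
x = -6 (x = -3 - 3 = -6)
G = -54 (G = -6*9 = -54)
W = 540823500 (W = 33950*15930 = 540823500)
W/((G + 34)² - 1*(-41169)) = 540823500/((-54 + 34)² - 1*(-41169)) = 540823500/((-20)² + 41169) = 540823500/(400 + 41169) = 540823500/41569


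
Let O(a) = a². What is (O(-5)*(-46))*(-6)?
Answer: 6900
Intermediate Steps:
(O(-5)*(-46))*(-6) = ((-5)²*(-46))*(-6) = (25*(-46))*(-6) = -1150*(-6) = 6900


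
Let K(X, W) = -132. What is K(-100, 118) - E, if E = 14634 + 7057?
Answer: -21823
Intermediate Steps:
E = 21691
K(-100, 118) - E = -132 - 1*21691 = -132 - 21691 = -21823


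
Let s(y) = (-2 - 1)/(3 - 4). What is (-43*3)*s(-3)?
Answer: -387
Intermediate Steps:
s(y) = 3 (s(y) = -3/(-1) = -3*(-1) = 3)
(-43*3)*s(-3) = -43*3*3 = -129*3 = -387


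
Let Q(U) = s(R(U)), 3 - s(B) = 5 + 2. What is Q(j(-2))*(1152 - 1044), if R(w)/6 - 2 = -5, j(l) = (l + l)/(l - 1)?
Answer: -432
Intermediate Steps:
j(l) = 2*l/(-1 + l) (j(l) = (2*l)/(-1 + l) = 2*l/(-1 + l))
R(w) = -18 (R(w) = 12 + 6*(-5) = 12 - 30 = -18)
s(B) = -4 (s(B) = 3 - (5 + 2) = 3 - 1*7 = 3 - 7 = -4)
Q(U) = -4
Q(j(-2))*(1152 - 1044) = -4*(1152 - 1044) = -4*108 = -432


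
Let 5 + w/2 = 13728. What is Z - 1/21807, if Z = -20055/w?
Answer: -437366831/598514922 ≈ -0.73075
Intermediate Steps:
w = 27446 (w = -10 + 2*13728 = -10 + 27456 = 27446)
Z = -20055/27446 ≈ -0.73071
Z - 1/21807 = -20055/27446 - 1/21807 = -437366831/598514922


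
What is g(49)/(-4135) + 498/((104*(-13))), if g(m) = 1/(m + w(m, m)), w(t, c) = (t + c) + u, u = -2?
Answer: -149294851/405312700 ≈ -0.36834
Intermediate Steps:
w(t, c) = -2 + c + t (w(t, c) = (t + c) - 2 = (c + t) - 2 = -2 + c + t)
g(m) = 1/(-2 + 3*m) (g(m) = 1/(m + (-2 + m + m)) = 1/(m + (-2 + 2*m)) = 1/(-2 + 3*m))
g(49)/(-4135) + 498/((104*(-13))) = 1/((-2 + 3*49)*(-4135)) + 498/((104*(-13))) = -1/4135/(-2 + 147) + 498/(-1352) = -1/4135/145 + 498*(-1/1352) = (1/145)*(-1/4135) - 249/676 = -1/599575 - 249/676 = -149294851/405312700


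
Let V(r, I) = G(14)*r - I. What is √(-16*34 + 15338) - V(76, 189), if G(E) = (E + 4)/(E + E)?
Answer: 981/7 + √14794 ≈ 261.77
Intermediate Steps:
G(E) = (4 + E)/(2*E) (G(E) = (4 + E)/((2*E)) = (4 + E)*(1/(2*E)) = (4 + E)/(2*E))
V(r, I) = -I + 9*r/14 (V(r, I) = ((½)*(4 + 14)/14)*r - I = ((½)*(1/14)*18)*r - I = 9*r/14 - I = -I + 9*r/14)
√(-16*34 + 15338) - V(76, 189) = √(-16*34 + 15338) - (-1*189 + (9/14)*76) = √(-544 + 15338) - (-189 + 342/7) = √14794 - 1*(-981/7) = √14794 + 981/7 = 981/7 + √14794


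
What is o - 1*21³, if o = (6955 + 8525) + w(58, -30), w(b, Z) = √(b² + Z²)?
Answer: 6219 + 2*√1066 ≈ 6284.3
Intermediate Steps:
w(b, Z) = √(Z² + b²)
o = 15480 + 2*√1066 (o = (6955 + 8525) + √((-30)² + 58²) = 15480 + √(900 + 3364) = 15480 + √4264 = 15480 + 2*√1066 ≈ 15545.)
o - 1*21³ = (15480 + 2*√1066) - 1*21³ = (15480 + 2*√1066) - 1*9261 = (15480 + 2*√1066) - 9261 = 6219 + 2*√1066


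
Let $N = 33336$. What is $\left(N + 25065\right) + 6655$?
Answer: $65056$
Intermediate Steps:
$\left(N + 25065\right) + 6655 = \left(33336 + 25065\right) + 6655 = 58401 + 6655 = 65056$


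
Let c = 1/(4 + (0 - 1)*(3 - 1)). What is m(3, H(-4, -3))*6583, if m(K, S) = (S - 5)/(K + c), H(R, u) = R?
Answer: -118494/7 ≈ -16928.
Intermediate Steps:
c = ½ (c = 1/(4 - 1*2) = 1/(4 - 2) = 1/2 = ½ ≈ 0.50000)
m(K, S) = (-5 + S)/(½ + K) (m(K, S) = (S - 5)/(K + ½) = (-5 + S)/(½ + K))
m(3, H(-4, -3))*6583 = (2*(-5 - 4)/(1 + 2*3))*6583 = (2*(-9)/(1 + 6))*6583 = (2*(-9)/7)*6583 = (2*(⅐)*(-9))*6583 = -18/7*6583 = -118494/7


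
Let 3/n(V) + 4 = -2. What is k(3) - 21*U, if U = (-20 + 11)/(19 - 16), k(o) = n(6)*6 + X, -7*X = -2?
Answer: 422/7 ≈ 60.286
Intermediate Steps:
X = 2/7 (X = -⅐*(-2) = 2/7 ≈ 0.28571)
n(V) = -½ (n(V) = 3/(-4 - 2) = 3/(-6) = 3*(-⅙) = -½)
k(o) = -19/7 (k(o) = -½*6 + 2/7 = -3 + 2/7 = -19/7)
U = -3 (U = -9/3 = -9*⅓ = -3)
k(3) - 21*U = -19/7 - 21*(-3) = -19/7 + 63 = 422/7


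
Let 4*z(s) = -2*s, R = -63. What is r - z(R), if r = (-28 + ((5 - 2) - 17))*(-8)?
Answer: 609/2 ≈ 304.50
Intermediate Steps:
z(s) = -s/2 (z(s) = (-2*s)/4 = -s/2)
r = 336 (r = (-28 + (3 - 17))*(-8) = (-28 - 14)*(-8) = -42*(-8) = 336)
r - z(R) = 336 - (-1)*(-63)/2 = 336 - 1*63/2 = 336 - 63/2 = 609/2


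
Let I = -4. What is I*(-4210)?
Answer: 16840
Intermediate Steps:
I*(-4210) = -4*(-4210) = 16840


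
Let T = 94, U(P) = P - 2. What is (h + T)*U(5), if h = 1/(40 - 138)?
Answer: 27633/98 ≈ 281.97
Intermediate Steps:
U(P) = -2 + P
h = -1/98 (h = 1/(-98) = -1/98 ≈ -0.010204)
(h + T)*U(5) = (-1/98 + 94)*(-2 + 5) = (9211/98)*3 = 27633/98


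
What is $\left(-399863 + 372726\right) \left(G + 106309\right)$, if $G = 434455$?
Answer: $-14674712668$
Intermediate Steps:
$\left(-399863 + 372726\right) \left(G + 106309\right) = \left(-399863 + 372726\right) \left(434455 + 106309\right) = \left(-27137\right) 540764 = -14674712668$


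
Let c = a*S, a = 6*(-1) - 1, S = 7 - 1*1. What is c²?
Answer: 1764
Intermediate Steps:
S = 6 (S = 7 - 1 = 6)
a = -7 (a = -6 - 1 = -7)
c = -42 (c = -7*6 = -42)
c² = (-42)² = 1764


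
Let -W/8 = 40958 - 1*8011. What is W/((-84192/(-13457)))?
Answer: -443367779/10524 ≈ -42129.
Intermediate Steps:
W = -263576 (W = -8*(40958 - 1*8011) = -8*(40958 - 8011) = -8*32947 = -263576)
W/((-84192/(-13457))) = -263576/((-84192/(-13457))) = -263576/((-84192*(-1/13457))) = -263576/84192/13457 = -263576*13457/84192 = -443367779/10524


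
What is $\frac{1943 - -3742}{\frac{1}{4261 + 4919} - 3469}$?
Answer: $- \frac{52188300}{31845419} \approx -1.6388$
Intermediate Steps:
$\frac{1943 - -3742}{\frac{1}{4261 + 4919} - 3469} = \frac{1943 + 3742}{\frac{1}{9180} - 3469} = \frac{5685}{\frac{1}{9180} - 3469} = \frac{5685}{- \frac{31845419}{9180}} = 5685 \left(- \frac{9180}{31845419}\right) = - \frac{52188300}{31845419}$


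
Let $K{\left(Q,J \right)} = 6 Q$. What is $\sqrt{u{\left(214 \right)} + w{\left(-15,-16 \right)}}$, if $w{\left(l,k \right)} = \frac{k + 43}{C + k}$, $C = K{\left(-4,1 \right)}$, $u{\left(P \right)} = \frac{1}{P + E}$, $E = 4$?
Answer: $\frac{i \sqrt{3186070}}{2180} \approx 0.81879 i$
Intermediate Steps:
$u{\left(P \right)} = \frac{1}{4 + P}$ ($u{\left(P \right)} = \frac{1}{P + 4} = \frac{1}{4 + P}$)
$C = -24$ ($C = 6 \left(-4\right) = -24$)
$w{\left(l,k \right)} = \frac{43 + k}{-24 + k}$ ($w{\left(l,k \right)} = \frac{k + 43}{-24 + k} = \frac{43 + k}{-24 + k}$)
$\sqrt{u{\left(214 \right)} + w{\left(-15,-16 \right)}} = \sqrt{\frac{1}{4 + 214} + \frac{43 - 16}{-24 - 16}} = \sqrt{\frac{1}{218} + \frac{1}{-40} \cdot 27} = \sqrt{\frac{1}{218} - \frac{27}{40}} = \sqrt{- \frac{2923}{4360}} = \frac{i \sqrt{3186070}}{2180}$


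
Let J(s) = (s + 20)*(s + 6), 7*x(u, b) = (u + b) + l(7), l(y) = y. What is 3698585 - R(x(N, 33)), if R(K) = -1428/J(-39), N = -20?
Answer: 773004741/209 ≈ 3.6986e+6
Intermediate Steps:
x(u, b) = 1 + b/7 + u/7 (x(u, b) = ((u + b) + 7)/7 = ((b + u) + 7)/7 = (7 + b + u)/7 = 1 + b/7 + u/7)
J(s) = (6 + s)*(20 + s) (J(s) = (20 + s)*(6 + s) = (6 + s)*(20 + s))
R(K) = -476/209 (R(K) = -1428/(120 + (-39)**2 + 26*(-39)) = -1428/(120 + 1521 - 1014) = -1428/627 = -1428*1/627 = -476/209)
3698585 - R(x(N, 33)) = 3698585 - 1*(-476/209) = 3698585 + 476/209 = 773004741/209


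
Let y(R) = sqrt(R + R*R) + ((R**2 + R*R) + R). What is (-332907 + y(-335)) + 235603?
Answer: 126811 + sqrt(111890) ≈ 1.2715e+5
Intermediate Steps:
y(R) = R + sqrt(R + R**2) + 2*R**2 (y(R) = sqrt(R + R**2) + ((R**2 + R**2) + R) = sqrt(R + R**2) + (2*R**2 + R) = sqrt(R + R**2) + (R + 2*R**2) = R + sqrt(R + R**2) + 2*R**2)
(-332907 + y(-335)) + 235603 = (-332907 + (-335 + sqrt(-335*(1 - 335)) + 2*(-335)**2)) + 235603 = (-332907 + (-335 + sqrt(-335*(-334)) + 2*112225)) + 235603 = (-332907 + (-335 + sqrt(111890) + 224450)) + 235603 = (-332907 + (224115 + sqrt(111890))) + 235603 = (-108792 + sqrt(111890)) + 235603 = 126811 + sqrt(111890)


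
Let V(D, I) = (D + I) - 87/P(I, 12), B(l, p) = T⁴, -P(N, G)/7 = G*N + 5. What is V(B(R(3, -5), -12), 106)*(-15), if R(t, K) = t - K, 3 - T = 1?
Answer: -16359675/8939 ≈ -1830.1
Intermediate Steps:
T = 2 (T = 3 - 1*1 = 3 - 1 = 2)
P(N, G) = -35 - 7*G*N (P(N, G) = -7*(G*N + 5) = -7*(5 + G*N) = -35 - 7*G*N)
B(l, p) = 16 (B(l, p) = 2⁴ = 16)
V(D, I) = D + I - 87/(-35 - 84*I) (V(D, I) = (D + I) - 87/(-35 - 7*12*I) = (D + I) - 87/(-35 - 84*I) = D + I - 87/(-35 - 84*I))
V(B(R(3, -5), -12), 106)*(-15) = (16 + 106 + 87/(35 + 84*106))*(-15) = (16 + 106 + 87/(35 + 8904))*(-15) = (16 + 106 + 87/8939)*(-15) = (1090645/8939)*(-15) = -16359675/8939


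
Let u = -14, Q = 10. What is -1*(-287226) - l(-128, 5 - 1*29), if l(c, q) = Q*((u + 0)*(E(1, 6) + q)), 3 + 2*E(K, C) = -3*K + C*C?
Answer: 285966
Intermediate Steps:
E(K, C) = -3/2 + C²/2 - 3*K/2 (E(K, C) = -3/2 + (-3*K + C*C)/2 = -3/2 + (-3*K + C²)/2 = -3/2 + (C² - 3*K)/2 = -3/2 + (C²/2 - 3*K/2) = -3/2 + C²/2 - 3*K/2)
l(c, q) = -2100 - 140*q (l(c, q) = 10*((-14 + 0)*((-3/2 + (½)*6² - 3/2*1) + q)) = 10*(-14*((-3/2 + (½)*36 - 3/2) + q)) = 10*(-14*((-3/2 + 18 - 3/2) + q)) = 10*(-14*(15 + q)) = 10*(-210 - 14*q) = -2100 - 140*q)
-1*(-287226) - l(-128, 5 - 1*29) = -1*(-287226) - (-2100 - 140*(5 - 1*29)) = 287226 - (-2100 - 140*(5 - 29)) = 287226 - (-2100 - 140*(-24)) = 287226 - (-2100 + 3360) = 287226 - 1*1260 = 287226 - 1260 = 285966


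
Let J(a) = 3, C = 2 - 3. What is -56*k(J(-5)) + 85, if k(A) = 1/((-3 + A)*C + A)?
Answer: 199/3 ≈ 66.333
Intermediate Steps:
C = -1
k(A) = ⅓ (k(A) = 1/((-3 + A)*(-1) + A) = 1/((3 - A) + A) = 1/3 = ⅓)
-56*k(J(-5)) + 85 = -56*⅓ + 85 = -56/3 + 85 = 199/3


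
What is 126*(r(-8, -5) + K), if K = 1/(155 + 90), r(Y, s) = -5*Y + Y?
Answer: 141138/35 ≈ 4032.5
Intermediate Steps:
r(Y, s) = -4*Y
K = 1/245 ≈ 0.0040816
126*(r(-8, -5) + K) = 126*(-4*(-8) + 1/245) = 126*(32 + 1/245) = 126*(7841/245) = 141138/35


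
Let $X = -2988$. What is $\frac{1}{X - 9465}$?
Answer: $- \frac{1}{12453} \approx -8.0302 \cdot 10^{-5}$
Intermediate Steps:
$\frac{1}{X - 9465} = \frac{1}{-2988 - 9465} = \frac{1}{-12453} = - \frac{1}{12453}$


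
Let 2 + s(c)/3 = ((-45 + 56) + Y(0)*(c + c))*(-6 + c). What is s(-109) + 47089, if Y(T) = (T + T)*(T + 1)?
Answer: 43288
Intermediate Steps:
Y(T) = 2*T*(1 + T) (Y(T) = (2*T)*(1 + T) = 2*T*(1 + T))
s(c) = -204 + 33*c (s(c) = -6 + 3*(((-45 + 56) + (2*0*(1 + 0))*(c + c))*(-6 + c)) = -6 + 3*((11 + (2*0*1)*(2*c))*(-6 + c)) = -6 + 3*((11 + 0*(2*c))*(-6 + c)) = -6 + 3*((11 + 0)*(-6 + c)) = -6 + 3*(11*(-6 + c)) = -6 + 3*(-66 + 11*c) = -6 + (-198 + 33*c) = -204 + 33*c)
s(-109) + 47089 = (-204 + 33*(-109)) + 47089 = (-204 - 3597) + 47089 = -3801 + 47089 = 43288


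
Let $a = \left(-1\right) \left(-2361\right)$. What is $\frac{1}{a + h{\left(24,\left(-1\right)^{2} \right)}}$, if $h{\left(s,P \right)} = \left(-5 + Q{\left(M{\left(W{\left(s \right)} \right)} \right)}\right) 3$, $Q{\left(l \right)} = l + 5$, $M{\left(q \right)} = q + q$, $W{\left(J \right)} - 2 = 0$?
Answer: $\frac{1}{2373} \approx 0.00042141$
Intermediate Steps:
$W{\left(J \right)} = 2$ ($W{\left(J \right)} = 2 + 0 = 2$)
$M{\left(q \right)} = 2 q$
$Q{\left(l \right)} = 5 + l$
$a = 2361$
$h{\left(s,P \right)} = 12$ ($h{\left(s,P \right)} = \left(-5 + \left(5 + 2 \cdot 2\right)\right) 3 = \left(-5 + \left(5 + 4\right)\right) 3 = \left(-5 + 9\right) 3 = 4 \cdot 3 = 12$)
$\frac{1}{a + h{\left(24,\left(-1\right)^{2} \right)}} = \frac{1}{2361 + 12} = \frac{1}{2373}$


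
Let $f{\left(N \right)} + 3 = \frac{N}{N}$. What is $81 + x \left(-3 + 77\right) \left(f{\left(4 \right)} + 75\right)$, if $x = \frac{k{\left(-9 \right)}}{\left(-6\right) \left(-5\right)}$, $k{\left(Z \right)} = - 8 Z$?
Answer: $\frac{65229}{5} \approx 13046.0$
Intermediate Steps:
$f{\left(N \right)} = -2$ ($f{\left(N \right)} = -3 + \frac{N}{N} = -3 + 1 = -2$)
$x = \frac{12}{5}$ ($x = \frac{\left(-8\right) \left(-9\right)}{\left(-6\right) \left(-5\right)} = \frac{72}{30} = 72 \cdot \frac{1}{30} = \frac{12}{5} \approx 2.4$)
$81 + x \left(-3 + 77\right) \left(f{\left(4 \right)} + 75\right) = 81 + \frac{12 \left(-3 + 77\right) \left(-2 + 75\right)}{5} = 81 + \frac{12 \cdot 74 \cdot 73}{5} = 81 + \frac{12}{5} \cdot 5402 = 81 + \frac{64824}{5} = \frac{65229}{5}$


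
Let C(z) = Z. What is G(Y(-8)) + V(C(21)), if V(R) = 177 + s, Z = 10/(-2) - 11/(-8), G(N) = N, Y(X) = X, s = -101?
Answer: 68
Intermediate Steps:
Z = -29/8 (Z = 10*(-½) - 11*(-⅛) = -5 + 11/8 = -29/8 ≈ -3.6250)
C(z) = -29/8
V(R) = 76 (V(R) = 177 - 101 = 76)
G(Y(-8)) + V(C(21)) = -8 + 76 = 68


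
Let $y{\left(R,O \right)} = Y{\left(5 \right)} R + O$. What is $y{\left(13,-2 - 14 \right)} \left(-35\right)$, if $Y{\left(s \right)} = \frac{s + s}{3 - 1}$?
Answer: $-1715$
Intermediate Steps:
$Y{\left(s \right)} = s$ ($Y{\left(s \right)} = \frac{2 s}{2} = 2 s \frac{1}{2} = s$)
$y{\left(R,O \right)} = O + 5 R$ ($y{\left(R,O \right)} = 5 R + O = O + 5 R$)
$y{\left(13,-2 - 14 \right)} \left(-35\right) = \left(\left(-2 - 14\right) + 5 \cdot 13\right) \left(-35\right) = \left(\left(-2 - 14\right) + 65\right) \left(-35\right) = \left(-16 + 65\right) \left(-35\right) = 49 \left(-35\right) = -1715$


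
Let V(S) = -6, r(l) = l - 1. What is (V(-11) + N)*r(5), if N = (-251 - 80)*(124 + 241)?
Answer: -483284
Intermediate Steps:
r(l) = -1 + l
N = -120815 (N = -331*365 = -120815)
(V(-11) + N)*r(5) = (-6 - 120815)*(-1 + 5) = -120821*4 = -483284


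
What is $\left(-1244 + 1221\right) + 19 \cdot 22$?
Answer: $395$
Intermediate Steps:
$\left(-1244 + 1221\right) + 19 \cdot 22 = -23 + 418 = 395$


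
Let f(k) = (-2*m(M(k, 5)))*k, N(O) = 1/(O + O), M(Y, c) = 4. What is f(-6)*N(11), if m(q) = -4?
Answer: -24/11 ≈ -2.1818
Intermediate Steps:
N(O) = 1/(2*O)
f(k) = 8*k (f(k) = (-2*(-4))*k = 8*k)
f(-6)*N(11) = (8*(-6))*((1/2)/11) = -24/11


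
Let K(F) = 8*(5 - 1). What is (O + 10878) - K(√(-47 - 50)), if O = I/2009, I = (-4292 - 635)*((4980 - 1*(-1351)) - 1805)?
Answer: -509988/2009 ≈ -253.85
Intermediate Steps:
K(F) = 32 (K(F) = 8*4 = 32)
I = -22299602 (I = -4927*((4980 + 1351) - 1805) = -4927*(6331 - 1805) = -4927*4526 = -22299602)
O = -22299602/2009 ≈ -11100.
(O + 10878) - K(√(-47 - 50)) = (-22299602/2009 + 10878) - 1*32 = -445700/2009 - 32 = -509988/2009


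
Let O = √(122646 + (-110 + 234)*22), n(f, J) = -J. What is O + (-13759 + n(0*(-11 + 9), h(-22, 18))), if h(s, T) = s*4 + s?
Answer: -13649 + √125374 ≈ -13295.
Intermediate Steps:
h(s, T) = 5*s (h(s, T) = 4*s + s = 5*s)
O = √125374 (O = √(122646 + 124*22) = √(122646 + 2728) = √125374 ≈ 354.08)
O + (-13759 + n(0*(-11 + 9), h(-22, 18))) = √125374 + (-13759 - 5*(-22)) = √125374 + (-13759 - 1*(-110)) = √125374 + (-13759 + 110) = √125374 - 13649 = -13649 + √125374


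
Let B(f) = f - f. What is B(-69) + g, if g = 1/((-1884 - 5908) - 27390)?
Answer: -1/35182 ≈ -2.8424e-5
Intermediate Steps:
B(f) = 0
g = -1/35182 (g = 1/(-7792 - 27390) = 1/(-35182) = -1/35182 ≈ -2.8424e-5)
B(-69) + g = 0 - 1/35182 = -1/35182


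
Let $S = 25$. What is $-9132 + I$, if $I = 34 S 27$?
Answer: $13818$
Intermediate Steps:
$I = 22950$ ($I = 34 \cdot 25 \cdot 27 = 850 \cdot 27 = 22950$)
$-9132 + I = -9132 + 22950 = 13818$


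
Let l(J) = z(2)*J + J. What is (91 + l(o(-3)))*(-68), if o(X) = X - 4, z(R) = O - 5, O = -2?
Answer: -9044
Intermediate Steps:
z(R) = -7 (z(R) = -2 - 5 = -7)
o(X) = -4 + X
l(J) = -6*J (l(J) = -7*J + J = -6*J)
(91 + l(o(-3)))*(-68) = (91 - 6*(-4 - 3))*(-68) = (91 - 6*(-7))*(-68) = (91 + 42)*(-68) = 133*(-68) = -9044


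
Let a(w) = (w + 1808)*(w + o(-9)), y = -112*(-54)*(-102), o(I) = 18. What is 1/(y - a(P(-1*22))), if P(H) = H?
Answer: -1/609752 ≈ -1.6400e-6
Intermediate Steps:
y = -616896 (y = 6048*(-102) = -616896)
a(w) = (18 + w)*(1808 + w) (a(w) = (w + 1808)*(w + 18) = (1808 + w)*(18 + w) = (18 + w)*(1808 + w))
1/(y - a(P(-1*22))) = 1/(-616896 - (32544 + (-1*22)² + 1826*(-1*22))) = 1/(-616896 - (32544 + (-22)² + 1826*(-22))) = 1/(-616896 - (32544 + 484 - 40172)) = 1/(-616896 - 1*(-7144)) = 1/(-616896 + 7144) = 1/(-609752) = -1/609752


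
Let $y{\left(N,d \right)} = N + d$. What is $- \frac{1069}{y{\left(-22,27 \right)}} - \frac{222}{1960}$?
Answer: $- \frac{41927}{196} \approx -213.91$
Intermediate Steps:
$- \frac{1069}{y{\left(-22,27 \right)}} - \frac{222}{1960} = - \frac{1069}{-22 + 27} - \frac{222}{1960} = - \frac{1069}{5} - \frac{111}{980} = - \frac{41927}{196}$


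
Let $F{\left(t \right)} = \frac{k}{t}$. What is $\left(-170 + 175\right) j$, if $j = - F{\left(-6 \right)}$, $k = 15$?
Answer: $\frac{25}{2} \approx 12.5$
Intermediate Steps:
$F{\left(t \right)} = \frac{15}{t}$
$j = \frac{5}{2}$ ($j = - \frac{15}{-6} = - \frac{15 \left(-1\right)}{6} = \left(-1\right) \left(- \frac{5}{2}\right) = \frac{5}{2} \approx 2.5$)
$\left(-170 + 175\right) j = \left(-170 + 175\right) \frac{5}{2} = 5 \cdot \frac{5}{2} = \frac{25}{2}$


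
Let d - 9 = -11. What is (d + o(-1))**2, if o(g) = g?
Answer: 9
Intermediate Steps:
d = -2 (d = 9 - 11 = -2)
(d + o(-1))**2 = (-2 - 1)**2 = (-3)**2 = 9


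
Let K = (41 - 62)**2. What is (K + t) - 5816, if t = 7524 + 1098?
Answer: 3247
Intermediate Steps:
t = 8622
K = 441 (K = (-21)**2 = 441)
(K + t) - 5816 = (441 + 8622) - 5816 = 9063 - 5816 = 3247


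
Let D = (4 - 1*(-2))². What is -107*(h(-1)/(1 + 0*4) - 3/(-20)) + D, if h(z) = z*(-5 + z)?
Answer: -12441/20 ≈ -622.05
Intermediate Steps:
D = 36 (D = (4 + 2)² = 6² = 36)
-107*(h(-1)/(1 + 0*4) - 3/(-20)) + D = -107*((-(-5 - 1))/(1 + 0*4) - 3/(-20)) + 36 = -107*((-1*(-6))/(1 + 0) - 3*(-1/20)) + 36 = -107*(6/1 + 3/20) + 36 = -107*(6*1 + 3/20) + 36 = -107*(6 + 3/20) + 36 = -107*123/20 + 36 = -13161/20 + 36 = -12441/20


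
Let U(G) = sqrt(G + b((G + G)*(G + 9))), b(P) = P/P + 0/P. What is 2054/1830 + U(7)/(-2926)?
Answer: 1027/915 - sqrt(2)/1463 ≈ 1.1214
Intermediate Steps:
b(P) = 1 (b(P) = 1 + 0 = 1)
U(G) = sqrt(1 + G) (U(G) = sqrt(G + 1) = sqrt(1 + G))
2054/1830 + U(7)/(-2926) = 2054/1830 + sqrt(1 + 7)/(-2926) = 2054*(1/1830) + sqrt(8)*(-1/2926) = 1027/915 + (2*sqrt(2))*(-1/2926) = 1027/915 - sqrt(2)/1463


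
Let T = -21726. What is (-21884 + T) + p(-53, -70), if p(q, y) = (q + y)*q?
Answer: -37091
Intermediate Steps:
p(q, y) = q*(q + y)
(-21884 + T) + p(-53, -70) = (-21884 - 21726) - 53*(-53 - 70) = -43610 - 53*(-123) = -43610 + 6519 = -37091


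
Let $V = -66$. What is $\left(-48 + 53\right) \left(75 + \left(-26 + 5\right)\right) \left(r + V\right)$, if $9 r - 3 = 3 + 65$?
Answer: $-15690$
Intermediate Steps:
$r = \frac{71}{9}$ ($r = \frac{1}{3} + \frac{3 + 65}{9} = \frac{1}{3} + \frac{1}{9} \cdot 68 = \frac{1}{3} + \frac{68}{9} = \frac{71}{9} \approx 7.8889$)
$\left(-48 + 53\right) \left(75 + \left(-26 + 5\right)\right) \left(r + V\right) = \left(-48 + 53\right) \left(75 + \left(-26 + 5\right)\right) \left(\frac{71}{9} - 66\right) = 5 \left(75 - 21\right) \left(- \frac{523}{9}\right) = 5 \cdot 54 \left(- \frac{523}{9}\right) = 270 \left(- \frac{523}{9}\right) = -15690$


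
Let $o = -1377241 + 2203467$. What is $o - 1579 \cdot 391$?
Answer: $208837$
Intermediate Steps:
$o = 826226$
$o - 1579 \cdot 391 = 826226 - 1579 \cdot 391 = 826226 - 617389 = 208837$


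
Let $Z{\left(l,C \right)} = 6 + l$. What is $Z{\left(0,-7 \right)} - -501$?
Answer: $507$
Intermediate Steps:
$Z{\left(0,-7 \right)} - -501 = \left(6 + 0\right) - -501 = 6 + 501 = 507$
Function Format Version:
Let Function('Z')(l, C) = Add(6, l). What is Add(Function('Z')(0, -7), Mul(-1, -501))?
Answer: 507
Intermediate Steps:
Add(Function('Z')(0, -7), Mul(-1, -501)) = Add(Add(6, 0), Mul(-1, -501)) = Add(6, 501) = 507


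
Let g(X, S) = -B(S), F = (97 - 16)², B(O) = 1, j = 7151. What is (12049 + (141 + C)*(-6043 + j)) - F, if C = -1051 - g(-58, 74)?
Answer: -1001684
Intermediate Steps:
F = 6561 (F = 81² = 6561)
g(X, S) = -1 (g(X, S) = -1*1 = -1)
C = -1050 (C = -1051 - 1*(-1) = -1051 + 1 = -1050)
(12049 + (141 + C)*(-6043 + j)) - F = (12049 + (141 - 1050)*(-6043 + 7151)) - 1*6561 = (12049 - 909*1108) - 6561 = (12049 - 1007172) - 6561 = -995123 - 6561 = -1001684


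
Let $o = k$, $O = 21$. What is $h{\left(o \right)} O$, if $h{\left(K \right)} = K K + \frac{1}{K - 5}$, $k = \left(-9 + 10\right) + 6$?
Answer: $\frac{2079}{2} \approx 1039.5$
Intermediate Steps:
$k = 7$ ($k = 1 + 6 = 7$)
$o = 7$
$h{\left(K \right)} = K^{2} + \frac{1}{-5 + K}$
$h{\left(o \right)} O = \frac{1 + 7^{3} - 5 \cdot 7^{2}}{-5 + 7} \cdot 21 = \frac{1 + 343 - 245}{2} \cdot 21 = \frac{1}{2} \cdot 99 \cdot 21 = \frac{99}{2} \cdot 21 = \frac{2079}{2}$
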